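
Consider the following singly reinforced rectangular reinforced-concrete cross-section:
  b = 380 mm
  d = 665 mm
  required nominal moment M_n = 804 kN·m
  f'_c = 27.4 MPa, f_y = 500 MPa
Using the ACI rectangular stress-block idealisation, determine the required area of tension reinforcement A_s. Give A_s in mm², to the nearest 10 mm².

A_s ≈ 2740 mm²

With M_n = 0.85 f'_c a b (d − a/2), solve the quadratic for a:
a = d − √(d² − 2M_n/(0.85 f'_c b)) = 665 − √(665² − 2 × 804×10⁶/(0.85 × 27.4 × 380)) = 154.57 mm.
A_s = 0.85 f'_c a b / f_y = 0.85 × 27.4 × 154.57 × 380 / 500 = 2736.0 mm².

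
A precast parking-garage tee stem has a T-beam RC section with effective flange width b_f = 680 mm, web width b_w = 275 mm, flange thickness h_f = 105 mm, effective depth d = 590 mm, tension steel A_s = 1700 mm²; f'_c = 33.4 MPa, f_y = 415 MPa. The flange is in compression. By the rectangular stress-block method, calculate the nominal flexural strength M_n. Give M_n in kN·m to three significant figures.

M_n ≈ 403 kN·m

Tension: T = A_s f_y = 1700 × 415 = 705500 N.
Try a within the flange: a = T/(0.85 f'_c b_f) = 705500/(0.85 × 33.4 × 680) = 36.54 mm.
Since a = 36.54 ≤ h_f = 105 mm, the stress block lies entirely in the flange; analyse as a rectangular beam of width b_f.
M_n = T(d − a/2) = 705500 × (590 − 18.27) = 403.36 × 10⁶ N·mm.
M_n = 403.36 kN·m.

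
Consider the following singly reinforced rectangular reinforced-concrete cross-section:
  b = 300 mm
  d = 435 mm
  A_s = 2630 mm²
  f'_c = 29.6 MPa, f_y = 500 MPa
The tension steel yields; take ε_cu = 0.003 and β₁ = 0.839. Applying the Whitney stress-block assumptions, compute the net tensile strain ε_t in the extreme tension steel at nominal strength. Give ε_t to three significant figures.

ε_t ≈ 0.00328

a = A_s f_y/(0.85 f'_c b) = 174.22 mm.
β₁ = 0.839, so c = a/β₁ = 174.22/0.839 = 207.65 mm.
From the linear strain diagram with ε_cu = 0.003: ε_t = 0.003 (d − c)/c = 0.003 × (435 − 207.65)/207.65 = 0.00328.
ε_t < 0.004 — the section is over-reinforced for flexure under ACI limits.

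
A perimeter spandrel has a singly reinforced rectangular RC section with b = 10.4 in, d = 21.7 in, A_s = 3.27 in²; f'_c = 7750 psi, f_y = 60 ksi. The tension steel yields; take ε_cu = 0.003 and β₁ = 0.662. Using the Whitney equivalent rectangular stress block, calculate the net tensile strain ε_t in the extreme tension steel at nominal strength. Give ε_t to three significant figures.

a = A_s f_y/(0.85 f'_c b) = 2.864 in.
β₁ = 0.662, so c = a/β₁ = 2.864/0.662 = 4.326 in.
From the linear strain diagram with ε_cu = 0.003: ε_t = 0.003 (d − c)/c = 0.003 × (21.7 − 4.326)/4.326 = 0.0120.
Since ε_t ≥ 0.005, the section is tension-controlled.

ε_t ≈ 0.0120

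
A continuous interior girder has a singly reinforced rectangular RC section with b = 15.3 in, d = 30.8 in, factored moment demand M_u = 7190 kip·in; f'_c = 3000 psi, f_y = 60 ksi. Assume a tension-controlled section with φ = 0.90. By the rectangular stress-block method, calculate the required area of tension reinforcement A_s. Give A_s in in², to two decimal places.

A_s ≈ 4.93 in²

M_n = M_u/φ = 7190/0.90 = 7988.89 kip·in.
From M_n = 0.85 f'_c a b (d − a/2):
a = d − √(d² − 2M_n/(0.85 f'_c b)) = 30.8 − √(30.8² − 2 × 7988.89/(0.85 × 3 × 15.3)) = 7.581 in.
A_s = 0.85 f'_c a b / f_y = 0.85 × 3 × 7.581 × 15.3 / 60 = 4.930 in².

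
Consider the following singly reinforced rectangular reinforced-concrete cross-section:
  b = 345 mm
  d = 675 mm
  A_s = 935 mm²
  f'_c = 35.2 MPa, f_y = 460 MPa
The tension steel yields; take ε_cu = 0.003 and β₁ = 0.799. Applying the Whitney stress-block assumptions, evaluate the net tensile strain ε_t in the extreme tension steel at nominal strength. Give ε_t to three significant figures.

a = A_s f_y/(0.85 f'_c b) = 41.67 mm.
β₁ = 0.799, so c = a/β₁ = 41.67/0.799 = 52.15 mm.
From the linear strain diagram with ε_cu = 0.003: ε_t = 0.003 (d − c)/c = 0.003 × (675 − 52.15)/52.15 = 0.0358.
Since ε_t ≥ 0.005, the section is tension-controlled.

ε_t ≈ 0.0358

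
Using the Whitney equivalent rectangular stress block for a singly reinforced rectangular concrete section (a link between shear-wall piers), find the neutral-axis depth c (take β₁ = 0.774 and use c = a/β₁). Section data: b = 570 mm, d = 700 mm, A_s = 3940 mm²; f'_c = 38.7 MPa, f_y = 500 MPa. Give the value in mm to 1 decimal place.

c ≈ 135.7 mm

T = A_s f_y = 3940 × 500 = 1970000 N = 1970 kN.
Setting C = 0.85 f'_c a b equal to T: a = 1970000/(0.85 × 38.7 × 570) = 105.066 mm.
With β₁ = 0.774, c = a/β₁ = 105.066/0.774 = 135.7 mm.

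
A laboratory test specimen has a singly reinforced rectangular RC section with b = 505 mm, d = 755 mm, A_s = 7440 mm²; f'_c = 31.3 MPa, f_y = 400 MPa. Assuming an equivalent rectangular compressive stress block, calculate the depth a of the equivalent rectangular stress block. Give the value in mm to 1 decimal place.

a ≈ 221.5 mm

T = A_s f_y = 7440 × 400 = 2976000 N = 2976 kN.
Setting C = 0.85 f'_c a b equal to T: a = 2976000/(0.85 × 31.3 × 505) = 221.5 mm.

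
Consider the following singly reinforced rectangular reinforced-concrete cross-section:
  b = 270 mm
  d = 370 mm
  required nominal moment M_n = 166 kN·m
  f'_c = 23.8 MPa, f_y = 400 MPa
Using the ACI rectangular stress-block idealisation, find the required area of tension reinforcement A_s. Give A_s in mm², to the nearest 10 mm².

With M_n = 0.85 f'_c a b (d − a/2), solve the quadratic for a:
a = d − √(d² − 2M_n/(0.85 f'_c b)) = 370 − √(370² − 2 × 166×10⁶/(0.85 × 23.8 × 270)) = 94.11 mm.
A_s = 0.85 f'_c a b / f_y = 0.85 × 23.8 × 94.11 × 270 / 400 = 1285.1 mm².

A_s ≈ 1290 mm²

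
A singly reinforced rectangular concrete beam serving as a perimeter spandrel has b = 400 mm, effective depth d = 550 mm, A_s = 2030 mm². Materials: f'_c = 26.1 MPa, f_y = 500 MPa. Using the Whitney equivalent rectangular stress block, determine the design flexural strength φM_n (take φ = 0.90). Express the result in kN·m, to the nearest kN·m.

T = A_s f_y = 2030 × 500 = 1015000 N = 1015 kN.
From C = T: a = T/(0.85 f'_c b) = 1015000/(0.85 × 26.1 × 400) = 114.38 mm.
M_n = T(d − a/2) = 1015 kN × (550 − 57.19) mm = 500.20 kN·m.
φM_n = 0.90 × 500.20 = 450.18 kN·m.

φM_n ≈ 450 kN·m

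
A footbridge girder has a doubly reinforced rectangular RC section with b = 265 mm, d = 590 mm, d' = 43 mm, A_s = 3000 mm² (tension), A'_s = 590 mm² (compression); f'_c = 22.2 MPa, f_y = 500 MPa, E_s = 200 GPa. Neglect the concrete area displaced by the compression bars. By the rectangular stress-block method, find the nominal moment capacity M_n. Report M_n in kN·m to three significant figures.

Assume both tension and compression steel yield.
Net tension couple steel: A_s − A'_s = 2410 mm².
a = (A_s − A'_s) f_y / (0.85 f'_c b) = 1205000/(0.85 × 22.2 × 265) = 240.97 mm.
c = a/β₁ = 240.97/0.85 = 283.49 mm; ε'_s = 0.003(c − d')/c = 0.0025 ≥ f_y/E_s = 0.0025, so compression steel does yield.
M_n = (A_s − A'_s) f_y (d − a/2) + A'_s f_y (d − d') = [1205000 × (590 − 120.485) + 295000 × (590 − 43)] × 10⁻⁶ = 565.77 + 161.37 = 727.14 kN·m.

M_n ≈ 727 kN·m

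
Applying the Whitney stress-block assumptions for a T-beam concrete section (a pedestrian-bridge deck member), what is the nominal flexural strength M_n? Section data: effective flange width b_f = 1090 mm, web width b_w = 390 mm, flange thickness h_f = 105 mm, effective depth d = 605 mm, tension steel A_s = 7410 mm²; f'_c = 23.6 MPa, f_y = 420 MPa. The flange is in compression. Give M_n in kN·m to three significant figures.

M_n ≈ 1630 kN·m

Tension: T = A_s f_y = 7410 × 420 = 3112200 N.
Try a within the flange: a = T/(0.85 f'_c b_f) = 3112200/(0.85 × 23.6 × 1090) = 142.33 mm.
a = 142.33 > h_f = 105 mm: the block extends into the web. Split into flange-overhang and web parts.
C_f = 0.85 f'_c (b_f − b_w) h_f = 0.85 × 23.6 × (1090 − 390) × 105 = 1474410 N.
Remaining web compression depth: a_w = (T − C_f)/(0.85 f'_c b_w) = (3112200 − 1474410)/(0.85 × 23.6 × 390) = 209.35 mm.
M_n = C_f(d − h_f/2) + (T − C_f)(d − a_w/2) = 1474410 × (605 − 52.5) + 1637790 × (605 − 104.675) = 814.61 + 819.43 = 1634.04 × 10⁶ N·mm.
M_n = 1634.04 kN·m.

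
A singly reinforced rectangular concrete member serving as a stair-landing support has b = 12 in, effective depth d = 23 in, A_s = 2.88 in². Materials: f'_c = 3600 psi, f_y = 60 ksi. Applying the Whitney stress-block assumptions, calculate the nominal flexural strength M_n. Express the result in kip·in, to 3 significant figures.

T = A_s f_y = 2.88 × 60 = 172.8 kips.
a = T/(0.85 f'_c b) = 172.8/(0.85 × 3.6 × 12) = 4.706 in.
M_n = T(d − a/2) = 172.8 × (23 − 2.353) = 3567.8 kip·in.

M_n ≈ 3570 kip·in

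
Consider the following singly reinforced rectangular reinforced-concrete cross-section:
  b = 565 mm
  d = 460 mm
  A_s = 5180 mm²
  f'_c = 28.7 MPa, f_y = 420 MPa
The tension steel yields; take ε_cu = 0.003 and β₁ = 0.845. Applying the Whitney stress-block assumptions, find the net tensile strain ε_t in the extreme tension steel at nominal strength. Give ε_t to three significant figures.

ε_t ≈ 0.00439

a = A_s f_y/(0.85 f'_c b) = 157.84 mm.
β₁ = 0.845, so c = a/β₁ = 157.84/0.845 = 186.79 mm.
From the linear strain diagram with ε_cu = 0.003: ε_t = 0.003 (d − c)/c = 0.003 × (460 − 186.79)/186.79 = 0.00439.
ε_t is between 0.004 and 0.005 — transition zone.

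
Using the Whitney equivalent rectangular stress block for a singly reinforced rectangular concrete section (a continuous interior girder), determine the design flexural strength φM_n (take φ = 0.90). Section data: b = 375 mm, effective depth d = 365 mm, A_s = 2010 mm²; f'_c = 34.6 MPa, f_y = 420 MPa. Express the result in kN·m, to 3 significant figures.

T = A_s f_y = 2010 × 420 = 844200 N = 844.2 kN.
From C = T: a = T/(0.85 f'_c b) = 844200/(0.85 × 34.6 × 375) = 76.55 mm.
M_n = T(d − a/2) = 844.2 kN × (365 − 38.275) mm = 275.82 kN·m.
φM_n = 0.90 × 275.82 = 248.24 kN·m.

φM_n ≈ 248 kN·m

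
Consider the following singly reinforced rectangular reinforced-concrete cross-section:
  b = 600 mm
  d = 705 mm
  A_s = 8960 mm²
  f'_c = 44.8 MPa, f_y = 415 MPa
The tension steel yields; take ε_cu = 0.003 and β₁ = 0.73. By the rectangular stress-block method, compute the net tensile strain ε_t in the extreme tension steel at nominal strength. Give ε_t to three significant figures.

a = A_s f_y/(0.85 f'_c b) = 162.75 mm.
β₁ = 0.73, so c = a/β₁ = 162.75/0.73 = 222.95 mm.
From the linear strain diagram with ε_cu = 0.003: ε_t = 0.003 (d − c)/c = 0.003 × (705 − 222.95)/222.95 = 0.00649.
Since ε_t ≥ 0.005, the section is tension-controlled.

ε_t ≈ 0.00649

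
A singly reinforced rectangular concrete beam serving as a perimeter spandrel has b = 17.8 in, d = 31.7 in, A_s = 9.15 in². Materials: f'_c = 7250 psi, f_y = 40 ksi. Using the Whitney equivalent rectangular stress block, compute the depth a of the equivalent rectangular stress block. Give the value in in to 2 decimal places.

T = A_s f_y = 9.15 × 40 = 366 kips.
a = T/(0.85 f'_c b) = 366/(0.85 × 7.25 × 17.8) = 3.34 in.

a ≈ 3.34 in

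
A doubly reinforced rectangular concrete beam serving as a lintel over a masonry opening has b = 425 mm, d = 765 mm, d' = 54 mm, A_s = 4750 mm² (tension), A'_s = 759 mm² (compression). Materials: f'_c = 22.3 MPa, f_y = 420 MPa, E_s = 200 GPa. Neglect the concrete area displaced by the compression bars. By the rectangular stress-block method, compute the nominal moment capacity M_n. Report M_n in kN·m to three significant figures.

M_n ≈ 1330 kN·m

Assume both tension and compression steel yield.
Net tension couple steel: A_s − A'_s = 3991 mm².
a = (A_s − A'_s) f_y / (0.85 f'_c b) = 1676220/(0.85 × 22.3 × 425) = 208.07 mm.
c = a/β₁ = 208.07/0.85 = 244.79 mm; ε'_s = 0.003(c − d')/c = 0.0023 ≥ f_y/E_s = 0.0021, so compression steel does yield.
M_n = (A_s − A'_s) f_y (d − a/2) + A'_s f_y (d − d') = [1676220 × (765 − 104.035) + 318780 × (765 − 54)] × 10⁻⁶ = 1107.92 + 226.65 = 1334.57 kN·m.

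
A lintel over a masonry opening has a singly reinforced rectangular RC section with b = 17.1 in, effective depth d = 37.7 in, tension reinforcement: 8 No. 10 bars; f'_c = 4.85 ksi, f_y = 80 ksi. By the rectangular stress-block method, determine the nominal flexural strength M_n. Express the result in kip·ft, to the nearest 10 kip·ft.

M_n ≈ 2160 kip·ft

A_s = 8 × 1.27 = 10.16 in².
T = A_s f_y = 10.16 × 80 = 812.8 kips.
a = T/(0.85 f'_c b) = 812.8/(0.85 × 4.85 × 17.1) = 11.530 in.
M_n = T(d − a/2) = 812.8 × (37.7 − 5.765) = 25956.8 kip·in = 25956.8/12 = 2163.07 kip·ft.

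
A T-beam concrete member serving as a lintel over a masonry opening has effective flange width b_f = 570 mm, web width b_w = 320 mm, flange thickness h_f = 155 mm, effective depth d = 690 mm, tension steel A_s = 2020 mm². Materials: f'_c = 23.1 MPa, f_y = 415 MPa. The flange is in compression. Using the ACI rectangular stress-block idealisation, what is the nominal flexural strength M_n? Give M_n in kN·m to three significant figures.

Tension: T = A_s f_y = 2020 × 415 = 838300 N.
Try a within the flange: a = T/(0.85 f'_c b_f) = 838300/(0.85 × 23.1 × 570) = 74.90 mm.
Since a = 74.90 ≤ h_f = 155 mm, the stress block lies entirely in the flange; analyse as a rectangular beam of width b_f.
M_n = T(d − a/2) = 838300 × (690 − 37.45) = 547.03 × 10⁶ N·mm.
M_n = 547.03 kN·m.

M_n ≈ 547 kN·m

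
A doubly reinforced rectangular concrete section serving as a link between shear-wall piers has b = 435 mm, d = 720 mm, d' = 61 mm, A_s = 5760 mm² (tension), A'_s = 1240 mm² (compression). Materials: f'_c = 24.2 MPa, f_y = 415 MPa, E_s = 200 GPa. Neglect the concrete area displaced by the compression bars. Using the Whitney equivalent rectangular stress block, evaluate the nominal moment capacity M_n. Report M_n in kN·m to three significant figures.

Assume both tension and compression steel yield.
Net tension couple steel: A_s − A'_s = 4520 mm².
a = (A_s − A'_s) f_y / (0.85 f'_c b) = 1875800/(0.85 × 24.2 × 435) = 209.63 mm.
c = a/β₁ = 209.63/0.85 = 246.62 mm; ε'_s = 0.003(c − d')/c = 0.0023 ≥ f_y/E_s = 0.0021, so compression steel does yield.
M_n = (A_s − A'_s) f_y (d − a/2) + A'_s f_y (d − d') = [1875800 × (720 − 104.815) + 514600 × (720 − 61)] × 10⁻⁶ = 1153.96 + 339.12 = 1493.08 kN·m.

M_n ≈ 1490 kN·m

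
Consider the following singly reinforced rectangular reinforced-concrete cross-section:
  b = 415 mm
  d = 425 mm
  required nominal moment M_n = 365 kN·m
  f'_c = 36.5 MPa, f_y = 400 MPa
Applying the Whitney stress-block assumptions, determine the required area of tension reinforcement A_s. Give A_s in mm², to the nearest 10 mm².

With M_n = 0.85 f'_c a b (d − a/2), solve the quadratic for a:
a = d − √(d² − 2M_n/(0.85 f'_c b)) = 425 − √(425² − 2 × 365×10⁶/(0.85 × 36.5 × 415)) = 72.97 mm.
A_s = 0.85 f'_c a b / f_y = 0.85 × 36.5 × 72.97 × 415 / 400 = 2348.8 mm².

A_s ≈ 2350 mm²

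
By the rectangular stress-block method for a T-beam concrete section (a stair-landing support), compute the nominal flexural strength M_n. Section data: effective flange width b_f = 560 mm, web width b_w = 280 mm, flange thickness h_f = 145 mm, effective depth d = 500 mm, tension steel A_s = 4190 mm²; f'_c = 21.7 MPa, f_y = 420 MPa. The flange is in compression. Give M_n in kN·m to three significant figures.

Tension: T = A_s f_y = 4190 × 420 = 1759800 N.
Try a within the flange: a = T/(0.85 f'_c b_f) = 1759800/(0.85 × 21.7 × 560) = 170.37 mm.
a = 170.37 > h_f = 145 mm: the block extends into the web. Split into flange-overhang and web parts.
C_f = 0.85 f'_c (b_f − b_w) h_f = 0.85 × 21.7 × (560 − 280) × 145 = 748867 N.
Remaining web compression depth: a_w = (T − C_f)/(0.85 f'_c b_w) = (1759800 − 748867)/(0.85 × 21.7 × 280) = 195.74 mm.
M_n = C_f(d − h_f/2) + (T − C_f)(d − a_w/2) = 748867 × (500 − 72.5) + 1010933 × (500 − 97.87) = 320.14 + 406.53 = 726.67 × 10⁶ N·mm.
M_n = 726.67 kN·m.

M_n ≈ 727 kN·m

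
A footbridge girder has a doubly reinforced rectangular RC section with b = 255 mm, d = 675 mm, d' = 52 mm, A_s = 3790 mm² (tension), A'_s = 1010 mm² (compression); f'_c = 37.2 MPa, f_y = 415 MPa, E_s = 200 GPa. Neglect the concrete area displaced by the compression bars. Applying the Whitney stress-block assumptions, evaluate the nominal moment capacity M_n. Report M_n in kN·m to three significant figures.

M_n ≈ 957 kN·m

Assume both tension and compression steel yield.
Net tension couple steel: A_s − A'_s = 2780 mm².
a = (A_s − A'_s) f_y / (0.85 f'_c b) = 1153700/(0.85 × 37.2 × 255) = 143.08 mm.
c = a/β₁ = 143.08/0.784 = 182.50 mm; ε'_s = 0.003(c − d')/c = 0.0021 ≥ f_y/E_s = 0.0021, so compression steel does yield.
M_n = (A_s − A'_s) f_y (d − a/2) + A'_s f_y (d − d') = [1153700 × (675 − 71.54) + 419150 × (675 − 52)] × 10⁻⁶ = 696.21 + 261.13 = 957.34 kN·m.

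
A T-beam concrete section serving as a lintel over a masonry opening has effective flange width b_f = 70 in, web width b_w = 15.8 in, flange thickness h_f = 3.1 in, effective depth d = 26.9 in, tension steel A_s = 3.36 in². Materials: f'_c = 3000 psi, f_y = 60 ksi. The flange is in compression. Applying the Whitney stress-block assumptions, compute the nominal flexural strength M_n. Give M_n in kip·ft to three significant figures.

Tension: T = A_s f_y = 3.36 × 60 = 201.6 kips.
Try a within the flange: a = T/(0.85 f'_c b_f) = 201.6/(0.85 × 3 × 70) = 1.129 in.
Since a = 1.129 ≤ h_f = 3.1 in, the stress block lies entirely in the flange; analyse as a rectangular beam of width b_f.
M_n = T(d − a/2) = 201.6 × (26.9 − 0.5645) = 5309.2 kip·in.
M_n = 5309.2/12 = 442.43 kip·ft.

M_n ≈ 442 kip·ft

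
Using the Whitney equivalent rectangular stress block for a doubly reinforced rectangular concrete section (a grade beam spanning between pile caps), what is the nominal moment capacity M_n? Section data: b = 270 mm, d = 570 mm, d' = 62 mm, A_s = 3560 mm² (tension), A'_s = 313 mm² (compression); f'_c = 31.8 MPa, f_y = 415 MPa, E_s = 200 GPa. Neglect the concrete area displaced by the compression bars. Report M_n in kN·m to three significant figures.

Assume both tension and compression steel yield.
Net tension couple steel: A_s − A'_s = 3247 mm².
a = (A_s − A'_s) f_y / (0.85 f'_c b) = 1347505/(0.85 × 31.8 × 270) = 184.64 mm.
c = a/β₁ = 184.64/0.823 = 224.35 mm; ε'_s = 0.003(c − d')/c = 0.0022 ≥ f_y/E_s = 0.0021, so compression steel does yield.
M_n = (A_s − A'_s) f_y (d − a/2) + A'_s f_y (d − d') = [1347505 × (570 − 92.32) + 129895 × (570 − 62)] × 10⁻⁶ = 643.68 + 65.99 = 709.67 kN·m.

M_n ≈ 710 kN·m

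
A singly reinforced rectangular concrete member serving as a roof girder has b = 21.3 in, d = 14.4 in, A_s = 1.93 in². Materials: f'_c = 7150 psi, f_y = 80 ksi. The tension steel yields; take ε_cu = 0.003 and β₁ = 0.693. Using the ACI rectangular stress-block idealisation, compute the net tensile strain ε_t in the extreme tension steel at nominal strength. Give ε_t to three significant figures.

ε_t ≈ 0.0221

a = A_s f_y/(0.85 f'_c b) = 1.193 in.
β₁ = 0.693, so c = a/β₁ = 1.193/0.693 = 1.722 in.
From the linear strain diagram with ε_cu = 0.003: ε_t = 0.003 (d − c)/c = 0.003 × (14.4 − 1.722)/1.722 = 0.0221.
Since ε_t ≥ 0.005, the section is tension-controlled.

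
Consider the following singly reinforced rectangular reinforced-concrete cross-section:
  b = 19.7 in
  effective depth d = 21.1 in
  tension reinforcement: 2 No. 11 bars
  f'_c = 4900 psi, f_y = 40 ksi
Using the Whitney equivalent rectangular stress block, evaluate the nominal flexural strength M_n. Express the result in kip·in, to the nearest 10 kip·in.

M_n ≈ 2540 kip·in

A_s = 2 × 1.56 = 3.12 in².
T = A_s f_y = 3.12 × 40 = 124.8 kips.
a = T/(0.85 f'_c b) = 124.8/(0.85 × 4.9 × 19.7) = 1.521 in.
M_n = T(d − a/2) = 124.8 × (21.1 − 0.7605) = 2538.4 kip·in.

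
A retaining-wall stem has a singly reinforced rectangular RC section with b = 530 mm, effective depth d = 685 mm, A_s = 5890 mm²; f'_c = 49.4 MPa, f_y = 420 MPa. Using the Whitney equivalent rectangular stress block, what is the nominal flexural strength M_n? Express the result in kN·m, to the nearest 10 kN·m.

M_n ≈ 1560 kN·m

T = A_s f_y = 5890 × 420 = 2473800 N = 2473.8 kN.
From C = T: a = T/(0.85 f'_c b) = 2473800/(0.85 × 49.4 × 530) = 111.16 mm.
M_n = T(d − a/2) = 2473.8 kN × (685 − 55.58) mm = 1557.06 kN·m.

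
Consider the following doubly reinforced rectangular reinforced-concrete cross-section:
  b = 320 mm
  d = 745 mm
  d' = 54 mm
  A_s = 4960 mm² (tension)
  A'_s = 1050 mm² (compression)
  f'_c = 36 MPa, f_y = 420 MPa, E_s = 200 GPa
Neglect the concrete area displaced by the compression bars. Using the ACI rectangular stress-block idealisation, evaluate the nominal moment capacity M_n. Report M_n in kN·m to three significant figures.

Assume both tension and compression steel yield.
Net tension couple steel: A_s − A'_s = 3910 mm².
a = (A_s − A'_s) f_y / (0.85 f'_c b) = 1642200/(0.85 × 36 × 320) = 167.71 mm.
c = a/β₁ = 167.71/0.793 = 211.49 mm; ε'_s = 0.003(c − d')/c = 0.0022 ≥ f_y/E_s = 0.0021, so compression steel does yield.
M_n = (A_s − A'_s) f_y (d − a/2) + A'_s f_y (d − d') = [1642200 × (745 − 83.855) + 441000 × (745 − 54)] × 10⁻⁶ = 1085.73 + 304.73 = 1390.46 kN·m.

M_n ≈ 1390 kN·m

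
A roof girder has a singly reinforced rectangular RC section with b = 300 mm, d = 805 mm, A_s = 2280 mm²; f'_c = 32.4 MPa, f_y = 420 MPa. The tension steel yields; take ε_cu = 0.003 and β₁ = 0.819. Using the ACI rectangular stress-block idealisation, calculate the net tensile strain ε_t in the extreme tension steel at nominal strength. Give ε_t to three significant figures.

ε_t ≈ 0.0141

a = A_s f_y/(0.85 f'_c b) = 115.90 mm.
β₁ = 0.819, so c = a/β₁ = 115.90/0.819 = 141.51 mm.
From the linear strain diagram with ε_cu = 0.003: ε_t = 0.003 (d − c)/c = 0.003 × (805 − 141.51)/141.51 = 0.0141.
Since ε_t ≥ 0.005, the section is tension-controlled.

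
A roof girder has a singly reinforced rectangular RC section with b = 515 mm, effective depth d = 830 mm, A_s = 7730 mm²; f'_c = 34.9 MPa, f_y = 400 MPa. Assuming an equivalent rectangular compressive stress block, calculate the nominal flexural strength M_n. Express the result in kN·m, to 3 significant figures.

M_n ≈ 2250 kN·m

T = A_s f_y = 7730 × 400 = 3092000 N = 3092 kN.
From C = T: a = T/(0.85 f'_c b) = 3092000/(0.85 × 34.9 × 515) = 202.39 mm.
M_n = T(d − a/2) = 3092 kN × (830 − 101.195) mm = 2253.47 kN·m.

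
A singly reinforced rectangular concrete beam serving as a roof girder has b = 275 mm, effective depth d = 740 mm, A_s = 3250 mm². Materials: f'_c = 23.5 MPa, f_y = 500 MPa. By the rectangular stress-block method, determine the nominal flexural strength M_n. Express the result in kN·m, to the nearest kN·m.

M_n ≈ 962 kN·m

T = A_s f_y = 3250 × 500 = 1625000 N = 1625 kN.
From C = T: a = T/(0.85 f'_c b) = 1625000/(0.85 × 23.5 × 275) = 295.82 mm.
M_n = T(d − a/2) = 1625 kN × (740 − 147.91) mm = 962.15 kN·m.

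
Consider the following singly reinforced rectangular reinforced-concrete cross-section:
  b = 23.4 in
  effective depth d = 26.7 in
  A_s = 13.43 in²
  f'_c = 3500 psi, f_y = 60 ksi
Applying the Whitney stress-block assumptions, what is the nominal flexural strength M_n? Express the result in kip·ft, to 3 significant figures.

M_n ≈ 1400 kip·ft

T = A_s f_y = 13.43 × 60 = 805.8 kips.
a = T/(0.85 f'_c b) = 805.8/(0.85 × 3.5 × 23.4) = 11.575 in.
M_n = T(d − a/2) = 805.8 × (26.7 − 5.7875) = 16851.3 kip·in = 16851.3/12 = 1404.28 kip·ft.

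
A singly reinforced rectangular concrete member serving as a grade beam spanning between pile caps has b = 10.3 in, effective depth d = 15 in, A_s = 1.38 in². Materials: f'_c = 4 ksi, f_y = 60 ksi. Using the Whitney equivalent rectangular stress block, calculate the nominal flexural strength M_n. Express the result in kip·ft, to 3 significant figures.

M_n ≈ 95.3 kip·ft

T = A_s f_y = 1.38 × 60 = 82.8 kips.
a = T/(0.85 f'_c b) = 82.8/(0.85 × 4 × 10.3) = 2.364 in.
M_n = T(d − a/2) = 82.8 × (15 − 1.182) = 1144.1 kip·in = 1144.1/12 = 95.34 kip·ft.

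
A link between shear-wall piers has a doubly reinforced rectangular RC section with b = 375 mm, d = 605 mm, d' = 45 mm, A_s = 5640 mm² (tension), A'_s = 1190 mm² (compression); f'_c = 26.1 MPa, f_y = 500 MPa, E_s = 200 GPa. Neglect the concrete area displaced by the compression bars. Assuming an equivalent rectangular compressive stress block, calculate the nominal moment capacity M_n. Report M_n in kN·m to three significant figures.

Assume both tension and compression steel yield.
Net tension couple steel: A_s − A'_s = 4450 mm².
a = (A_s − A'_s) f_y / (0.85 f'_c b) = 2225000/(0.85 × 26.1 × 375) = 267.45 mm.
c = a/β₁ = 267.45/0.85 = 314.65 mm; ε'_s = 0.003(c − d')/c = 0.0026 ≥ f_y/E_s = 0.0025, so compression steel does yield.
M_n = (A_s − A'_s) f_y (d − a/2) + A'_s f_y (d − d') = [2225000 × (605 − 133.725) + 595000 × (605 − 45)] × 10⁻⁶ = 1048.59 + 333.20 = 1381.79 kN·m.

M_n ≈ 1380 kN·m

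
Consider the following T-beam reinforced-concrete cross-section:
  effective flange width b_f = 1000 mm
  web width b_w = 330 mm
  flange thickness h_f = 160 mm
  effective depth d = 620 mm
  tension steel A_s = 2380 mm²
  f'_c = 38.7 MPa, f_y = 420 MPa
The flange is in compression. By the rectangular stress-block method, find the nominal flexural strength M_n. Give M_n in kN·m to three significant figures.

Tension: T = A_s f_y = 2380 × 420 = 999600 N.
Try a within the flange: a = T/(0.85 f'_c b_f) = 999600/(0.85 × 38.7 × 1000) = 30.39 mm.
Since a = 30.39 ≤ h_f = 160 mm, the stress block lies entirely in the flange; analyse as a rectangular beam of width b_f.
M_n = T(d − a/2) = 999600 × (620 − 15.195) = 604.56 × 10⁶ N·mm.
M_n = 604.56 kN·m.

M_n ≈ 605 kN·m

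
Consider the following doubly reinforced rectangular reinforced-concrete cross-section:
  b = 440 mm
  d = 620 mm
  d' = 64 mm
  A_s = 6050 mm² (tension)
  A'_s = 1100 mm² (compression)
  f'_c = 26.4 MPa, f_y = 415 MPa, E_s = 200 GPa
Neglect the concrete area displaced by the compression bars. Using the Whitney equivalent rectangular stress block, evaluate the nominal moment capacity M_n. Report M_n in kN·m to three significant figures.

Assume both tension and compression steel yield.
Net tension couple steel: A_s − A'_s = 4950 mm².
a = (A_s − A'_s) f_y / (0.85 f'_c b) = 2054250/(0.85 × 26.4 × 440) = 208.05 mm.
c = a/β₁ = 208.05/0.85 = 244.76 mm; ε'_s = 0.003(c − d')/c = 0.0022 ≥ f_y/E_s = 0.0021, so compression steel does yield.
M_n = (A_s − A'_s) f_y (d − a/2) + A'_s f_y (d − d') = [2054250 × (620 − 104.025) + 456500 × (620 − 64)] × 10⁻⁶ = 1059.94 + 253.81 = 1313.75 kN·m.

M_n ≈ 1310 kN·m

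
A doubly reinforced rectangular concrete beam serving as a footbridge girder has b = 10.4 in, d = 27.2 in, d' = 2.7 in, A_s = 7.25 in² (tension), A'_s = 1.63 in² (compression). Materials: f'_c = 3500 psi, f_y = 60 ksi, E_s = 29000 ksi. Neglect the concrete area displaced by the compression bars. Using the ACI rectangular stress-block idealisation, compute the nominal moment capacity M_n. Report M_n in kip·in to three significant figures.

Assume both steels yield.
a = (A_s − A'_s) f_y/(0.85 f'_c b) = (7.25 − 1.63) × 60/(0.85 × 3.5 × 10.4) = 10.899 in.
c = a/β₁ = 10.899/0.85 = 12.822 in; ε'_s = 0.003(c − d')/c = 0.0024 ≥ ε_y = 0.0021, so the compression steel yields.
M_n = (A_s − A'_s) f_y (d − a/2) + A'_s f_y (d − d') = 337.2 × (27.2 − 5.4495) + 97.8 × (27.2 − 2.7) = 7334.3 + 2396.1 = 9730.4 kip·in.

M_n ≈ 9730 kip·in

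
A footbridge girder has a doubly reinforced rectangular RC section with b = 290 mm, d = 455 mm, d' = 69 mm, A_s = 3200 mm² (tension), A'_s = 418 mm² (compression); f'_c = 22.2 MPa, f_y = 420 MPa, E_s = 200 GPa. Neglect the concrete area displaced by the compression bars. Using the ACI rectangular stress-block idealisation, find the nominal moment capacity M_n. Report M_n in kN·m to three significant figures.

Assume both tension and compression steel yield.
Net tension couple steel: A_s − A'_s = 2782 mm².
a = (A_s − A'_s) f_y / (0.85 f'_c b) = 1168440/(0.85 × 22.2 × 290) = 213.52 mm.
c = a/β₁ = 213.52/0.85 = 251.20 mm; ε'_s = 0.003(c − d')/c = 0.0022 ≥ f_y/E_s = 0.0021, so compression steel does yield.
M_n = (A_s − A'_s) f_y (d − a/2) + A'_s f_y (d − d') = [1168440 × (455 − 106.76) + 175560 × (455 − 69)] × 10⁻⁶ = 406.90 + 67.77 = 474.67 kN·m.

M_n ≈ 475 kN·m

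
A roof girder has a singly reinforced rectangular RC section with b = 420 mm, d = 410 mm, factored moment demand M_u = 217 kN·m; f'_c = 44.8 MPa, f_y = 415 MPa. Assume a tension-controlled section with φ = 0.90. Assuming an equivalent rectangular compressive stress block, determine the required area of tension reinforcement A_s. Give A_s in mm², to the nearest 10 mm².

A_s ≈ 1490 mm²

M_n = M_u/φ = 217/0.90 = 241.111 kN·m.
With M_n = 0.85 f'_c a b (d − a/2), solve the quadratic for a:
a = d − √(d² − 2M_n/(0.85 f'_c b)) = 410 − √(410² − 2 × 241.111×10⁶/(0.85 × 44.8 × 420)) = 38.59 mm.
A_s = 0.85 f'_c a b / f_y = 0.85 × 44.8 × 38.59 × 420 / 415 = 1487.2 mm².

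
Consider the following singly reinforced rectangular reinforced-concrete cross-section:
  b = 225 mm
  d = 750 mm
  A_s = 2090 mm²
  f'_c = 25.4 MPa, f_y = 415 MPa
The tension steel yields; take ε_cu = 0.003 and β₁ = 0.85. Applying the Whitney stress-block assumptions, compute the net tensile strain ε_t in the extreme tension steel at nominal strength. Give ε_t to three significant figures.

ε_t ≈ 0.00771

a = A_s f_y/(0.85 f'_c b) = 178.55 mm.
β₁ = 0.85, so c = a/β₁ = 178.55/0.85 = 210.06 mm.
From the linear strain diagram with ε_cu = 0.003: ε_t = 0.003 (d − c)/c = 0.003 × (750 − 210.06)/210.06 = 0.00771.
Since ε_t ≥ 0.005, the section is tension-controlled.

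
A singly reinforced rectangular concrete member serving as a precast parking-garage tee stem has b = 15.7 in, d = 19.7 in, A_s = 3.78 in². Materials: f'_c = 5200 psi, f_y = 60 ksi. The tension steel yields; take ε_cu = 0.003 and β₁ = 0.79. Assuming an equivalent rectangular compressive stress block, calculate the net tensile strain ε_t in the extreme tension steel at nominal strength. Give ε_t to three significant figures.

ε_t ≈ 0.0113

a = A_s f_y/(0.85 f'_c b) = 3.268 in.
β₁ = 0.79, so c = a/β₁ = 3.268/0.79 = 4.137 in.
From the linear strain diagram with ε_cu = 0.003: ε_t = 0.003 (d − c)/c = 0.003 × (19.7 − 4.137)/4.137 = 0.0113.
Since ε_t ≥ 0.005, the section is tension-controlled.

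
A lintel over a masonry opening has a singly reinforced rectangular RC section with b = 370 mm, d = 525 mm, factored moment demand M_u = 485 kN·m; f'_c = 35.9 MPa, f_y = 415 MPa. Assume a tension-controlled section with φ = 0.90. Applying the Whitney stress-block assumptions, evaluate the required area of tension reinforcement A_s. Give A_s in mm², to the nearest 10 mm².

M_n = M_u/φ = 485/0.90 = 538.889 kN·m.
With M_n = 0.85 f'_c a b (d − a/2), solve the quadratic for a:
a = d − √(d² − 2M_n/(0.85 f'_c b)) = 525 − √(525² − 2 × 538.889×10⁶/(0.85 × 35.9 × 370)) = 100.54 mm.
A_s = 0.85 f'_c a b / f_y = 0.85 × 35.9 × 100.54 × 370 / 415 = 2735.3 mm².

A_s ≈ 2740 mm²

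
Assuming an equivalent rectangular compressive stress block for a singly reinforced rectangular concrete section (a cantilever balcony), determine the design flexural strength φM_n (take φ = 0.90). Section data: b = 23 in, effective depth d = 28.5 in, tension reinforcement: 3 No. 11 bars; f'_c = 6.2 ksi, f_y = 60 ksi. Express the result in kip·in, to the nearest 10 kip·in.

A_s = 3 × 1.56 = 4.68 in².
T = A_s f_y = 4.68 × 60 = 280.8 kips.
a = T/(0.85 f'_c b) = 280.8/(0.85 × 6.2 × 23) = 2.317 in.
M_n = T(d − a/2) = 280.8 × (28.5 − 1.1585) = 7677.5 kip·in.
φM_n = 0.90 × 7677.5 = 6909.8 kip·in.

φM_n ≈ 6910 kip·in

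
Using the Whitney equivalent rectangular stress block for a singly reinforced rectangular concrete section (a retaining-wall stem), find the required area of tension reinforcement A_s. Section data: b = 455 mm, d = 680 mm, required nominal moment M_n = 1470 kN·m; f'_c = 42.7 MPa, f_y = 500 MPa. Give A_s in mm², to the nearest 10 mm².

With M_n = 0.85 f'_c a b (d − a/2), solve the quadratic for a:
a = d − √(d² − 2M_n/(0.85 f'_c b)) = 680 − √(680² − 2 × 1470×10⁶/(0.85 × 42.7 × 455)) = 146.73 mm.
A_s = 0.85 f'_c a b / f_y = 0.85 × 42.7 × 146.73 × 455 / 500 = 4846.3 mm².

A_s ≈ 4850 mm²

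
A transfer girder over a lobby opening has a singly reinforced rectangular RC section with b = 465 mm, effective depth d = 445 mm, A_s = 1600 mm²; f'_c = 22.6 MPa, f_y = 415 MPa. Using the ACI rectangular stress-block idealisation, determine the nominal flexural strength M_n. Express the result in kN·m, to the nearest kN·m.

M_n ≈ 271 kN·m

T = A_s f_y = 1600 × 415 = 664000 N = 664 kN.
From C = T: a = T/(0.85 f'_c b) = 664000/(0.85 × 22.6 × 465) = 74.33 mm.
M_n = T(d − a/2) = 664 kN × (445 − 37.165) mm = 270.80 kN·m.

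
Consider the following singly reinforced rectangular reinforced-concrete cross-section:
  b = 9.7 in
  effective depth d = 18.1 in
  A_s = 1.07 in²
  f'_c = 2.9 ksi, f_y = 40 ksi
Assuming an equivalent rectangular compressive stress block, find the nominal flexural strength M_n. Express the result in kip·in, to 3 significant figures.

T = A_s f_y = 1.07 × 40 = 42.8 kips.
a = T/(0.85 f'_c b) = 42.8/(0.85 × 2.9 × 9.7) = 1.790 in.
M_n = T(d − a/2) = 42.8 × (18.1 − 0.895) = 736.4 kip·in.

M_n ≈ 736 kip·in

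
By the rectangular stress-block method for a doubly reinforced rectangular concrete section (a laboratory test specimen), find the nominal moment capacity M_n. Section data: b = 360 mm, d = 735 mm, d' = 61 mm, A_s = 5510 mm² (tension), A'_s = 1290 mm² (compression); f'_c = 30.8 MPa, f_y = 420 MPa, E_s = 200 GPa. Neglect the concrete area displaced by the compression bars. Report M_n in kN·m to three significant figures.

M_n ≈ 1500 kN·m

Assume both tension and compression steel yield.
Net tension couple steel: A_s − A'_s = 4220 mm².
a = (A_s − A'_s) f_y / (0.85 f'_c b) = 1772400/(0.85 × 30.8 × 360) = 188.06 mm.
c = a/β₁ = 188.06/0.83 = 226.58 mm; ε'_s = 0.003(c − d')/c = 0.0022 ≥ f_y/E_s = 0.0021, so compression steel does yield.
M_n = (A_s − A'_s) f_y (d − a/2) + A'_s f_y (d − d') = [1772400 × (735 − 94.03) + 541800 × (735 − 61)] × 10⁻⁶ = 1136.06 + 365.17 = 1501.23 kN·m.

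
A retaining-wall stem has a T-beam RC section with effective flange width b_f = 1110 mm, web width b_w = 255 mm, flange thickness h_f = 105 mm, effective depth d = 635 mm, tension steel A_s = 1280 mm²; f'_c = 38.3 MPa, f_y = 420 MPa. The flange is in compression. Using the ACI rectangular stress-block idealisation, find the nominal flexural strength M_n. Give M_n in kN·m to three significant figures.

M_n ≈ 337 kN·m

Tension: T = A_s f_y = 1280 × 420 = 537600 N.
Try a within the flange: a = T/(0.85 f'_c b_f) = 537600/(0.85 × 38.3 × 1110) = 14.88 mm.
Since a = 14.88 ≤ h_f = 105 mm, the stress block lies entirely in the flange; analyse as a rectangular beam of width b_f.
M_n = T(d − a/2) = 537600 × (635 − 7.44) = 337.38 × 10⁶ N·mm.
M_n = 337.38 kN·m.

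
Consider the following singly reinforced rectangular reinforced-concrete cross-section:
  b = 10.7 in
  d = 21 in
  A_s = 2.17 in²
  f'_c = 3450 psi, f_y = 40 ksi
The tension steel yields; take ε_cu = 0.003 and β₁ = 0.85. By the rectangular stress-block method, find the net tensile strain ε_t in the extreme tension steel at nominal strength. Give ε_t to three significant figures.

a = A_s f_y/(0.85 f'_c b) = 2.766 in.
β₁ = 0.85, so c = a/β₁ = 2.766/0.85 = 3.254 in.
From the linear strain diagram with ε_cu = 0.003: ε_t = 0.003 (d − c)/c = 0.003 × (21 − 3.254)/3.254 = 0.0164.
Since ε_t ≥ 0.005, the section is tension-controlled.

ε_t ≈ 0.0164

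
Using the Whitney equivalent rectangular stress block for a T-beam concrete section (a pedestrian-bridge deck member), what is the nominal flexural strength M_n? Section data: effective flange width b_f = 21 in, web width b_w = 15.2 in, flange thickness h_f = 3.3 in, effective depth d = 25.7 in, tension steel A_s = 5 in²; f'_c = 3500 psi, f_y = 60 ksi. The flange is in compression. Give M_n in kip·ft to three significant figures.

M_n ≈ 580 kip·ft

Tension: T = A_s f_y = 5 × 60 = 300 kips.
Try a within the flange: a = T/(0.85 f'_c b_f) = 300/(0.85 × 3.5 × 21) = 4.802 in.
a = 4.802 > h_f = 3.3 in: the block extends into the web. Split into flange-overhang and web parts.
C_f = 0.85 f'_c (b_f − b_w) h_f = 0.85 × 3.5 × (21 − 15.2) × 3.3 = 56.9 kips.
Remaining web compression depth: a_w = (T − C_f)/(0.85 f'_c b_w) = (300 − 56.9)/(0.85 × 3.5 × 15.2) = 5.376 in.
M_n = C_f(d − h_f/2) + (T − C_f)(d − a_w/2) = 56.9 × (25.7 − 1.65) + 243.1 × (25.7 − 2.688) = 1368.4 + 5594.2 = 6962.6 kip·in.
M_n = 6962.6/12 = 580.22 kip·ft.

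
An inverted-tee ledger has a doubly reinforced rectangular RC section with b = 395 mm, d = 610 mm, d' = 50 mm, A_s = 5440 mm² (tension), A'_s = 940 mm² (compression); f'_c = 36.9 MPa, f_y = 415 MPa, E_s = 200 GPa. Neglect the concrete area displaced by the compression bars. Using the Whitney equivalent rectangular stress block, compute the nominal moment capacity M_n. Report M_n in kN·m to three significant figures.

Assume both tension and compression steel yield.
Net tension couple steel: A_s − A'_s = 4500 mm².
a = (A_s − A'_s) f_y / (0.85 f'_c b) = 1867500/(0.85 × 36.9 × 395) = 150.74 mm.
c = a/β₁ = 150.74/0.786 = 191.78 mm; ε'_s = 0.003(c − d')/c = 0.0022 ≥ f_y/E_s = 0.0021, so compression steel does yield.
M_n = (A_s − A'_s) f_y (d − a/2) + A'_s f_y (d − d') = [1867500 × (610 − 75.37) + 390100 × (610 − 50)] × 10⁻⁶ = 998.42 + 218.46 = 1216.88 kN·m.

M_n ≈ 1220 kN·m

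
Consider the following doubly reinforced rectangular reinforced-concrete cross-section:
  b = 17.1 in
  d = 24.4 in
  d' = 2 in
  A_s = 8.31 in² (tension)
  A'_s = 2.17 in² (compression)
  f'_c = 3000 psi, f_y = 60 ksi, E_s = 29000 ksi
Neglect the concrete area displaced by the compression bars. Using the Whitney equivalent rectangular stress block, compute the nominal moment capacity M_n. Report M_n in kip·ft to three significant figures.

Assume both steels yield.
a = (A_s − A'_s) f_y/(0.85 f'_c b) = (8.31 − 2.17) × 60/(0.85 × 3 × 17.1) = 8.449 in.
c = a/β₁ = 8.449/0.85 = 9.940 in; ε'_s = 0.003(c − d')/c = 0.0024 ≥ ε_y = 0.0021, so the compression steel yields.
M_n = (A_s − A'_s) f_y (d − a/2) + A'_s f_y (d − d') = 368.4 × (24.4 − 4.2245) + 130.2 × (24.4 − 2) = 7432.7 + 2916.5 = 10349.2 kip·in = 10349.2/12 = 862.43 kip·ft.

M_n ≈ 862 kip·ft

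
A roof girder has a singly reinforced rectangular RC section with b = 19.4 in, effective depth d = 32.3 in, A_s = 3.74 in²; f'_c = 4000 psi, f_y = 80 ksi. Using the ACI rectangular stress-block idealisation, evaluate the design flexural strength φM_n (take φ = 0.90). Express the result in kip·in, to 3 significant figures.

T = A_s f_y = 3.74 × 80 = 299.2 kips.
a = T/(0.85 f'_c b) = 299.2/(0.85 × 4 × 19.4) = 4.536 in.
M_n = T(d − a/2) = 299.2 × (32.3 − 2.268) = 8985.6 kip·in.
φM_n = 0.90 × 8985.6 = 8087.0 kip·in.

φM_n ≈ 8090 kip·in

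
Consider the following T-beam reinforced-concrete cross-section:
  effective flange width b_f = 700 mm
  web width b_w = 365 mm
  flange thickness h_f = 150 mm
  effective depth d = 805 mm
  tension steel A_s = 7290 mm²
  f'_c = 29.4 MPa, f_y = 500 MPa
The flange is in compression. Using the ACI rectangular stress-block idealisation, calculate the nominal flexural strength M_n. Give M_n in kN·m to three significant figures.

M_n ≈ 2530 kN·m

Tension: T = A_s f_y = 7290 × 500 = 3645000 N.
Try a within the flange: a = T/(0.85 f'_c b_f) = 3645000/(0.85 × 29.4 × 700) = 208.37 mm.
a = 208.37 > h_f = 150 mm: the block extends into the web. Split into flange-overhang and web parts.
C_f = 0.85 f'_c (b_f − b_w) h_f = 0.85 × 29.4 × (700 − 365) × 150 = 1255748 N.
Remaining web compression depth: a_w = (T − C_f)/(0.85 f'_c b_w) = (3645000 − 1255748)/(0.85 × 29.4 × 365) = 261.94 mm.
M_n = C_f(d − h_f/2) + (T − C_f)(d − a_w/2) = 1255748 × (805 − 75) + 2389252 × (805 − 130.97) = 916.70 + 1610.43 = 2527.13 × 10⁶ N·mm.
M_n = 2527.13 kN·m.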